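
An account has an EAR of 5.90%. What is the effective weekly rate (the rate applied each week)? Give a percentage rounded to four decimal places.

0.1103%

The per-week rate i satisfies (1 + i)^52 = 1 + 0.0590.
i = 1.0590^(1/52) − 1 = 0.0011030 = 0.1103%.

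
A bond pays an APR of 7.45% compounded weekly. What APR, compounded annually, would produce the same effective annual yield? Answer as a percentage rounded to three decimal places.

7.729%

EAR = (1 + 0.0745/52)^52 − 1 = 0.077288.
Compounded annually, the equivalent nominal rate is the EAR itself: 7.729%.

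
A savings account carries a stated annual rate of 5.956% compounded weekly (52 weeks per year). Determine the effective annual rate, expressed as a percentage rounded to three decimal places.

EAR = (1 + 0.05956/52)^52 − 1.
= (1 + 0.001145)^52 − 1 = 1.061333 − 1 = 6.133%.

6.133%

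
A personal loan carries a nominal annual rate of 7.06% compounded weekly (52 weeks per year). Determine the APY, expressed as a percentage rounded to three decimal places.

7.310%

EAR = (1 + 0.0706/52)^52 − 1.
= (1 + 0.001358)^52 − 1 = 1.073100 − 1 = 7.310%.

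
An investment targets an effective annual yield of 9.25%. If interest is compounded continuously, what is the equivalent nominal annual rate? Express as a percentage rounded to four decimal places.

Continuous: nominal r satisfies e^r − 1 = 0.0925.
r = ln(1 + 0.0925) = ln(1.0925) = 0.088469 = 8.8469%.

8.8469%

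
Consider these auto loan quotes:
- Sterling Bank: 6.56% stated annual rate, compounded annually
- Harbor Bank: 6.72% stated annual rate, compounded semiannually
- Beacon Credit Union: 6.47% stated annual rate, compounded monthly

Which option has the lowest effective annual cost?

Sterling Bank: compounded annually, EAR = 6.560%
Harbor Bank: (1 + 0.0672/2)^2 − 1 = 6.833%
Beacon Credit Union: (1 + 0.0647/12)^12 − 1 = 6.665%
The lowest effective annual rate is Sterling Bank at 6.560%.

Sterling Bank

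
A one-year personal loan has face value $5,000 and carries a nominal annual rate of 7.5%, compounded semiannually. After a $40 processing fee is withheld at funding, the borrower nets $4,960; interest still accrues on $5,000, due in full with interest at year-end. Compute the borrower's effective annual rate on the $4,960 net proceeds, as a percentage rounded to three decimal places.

Amount owed after one year: 5,000 × (1 + 0.075/2)^2 = 5,000 × 1.076406 = $5,382.03.
Effective rate on net proceeds: 5,382.03 / 4,960 − 1 = 0.085087 = 8.509%.

8.509%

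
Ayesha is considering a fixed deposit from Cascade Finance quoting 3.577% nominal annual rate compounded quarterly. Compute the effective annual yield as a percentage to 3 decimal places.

3.625%

EAR = (1 + 0.03577/4)^4 − 1.
= (1 + 0.008942)^4 − 1 = 1.036253 − 1 = 3.625%.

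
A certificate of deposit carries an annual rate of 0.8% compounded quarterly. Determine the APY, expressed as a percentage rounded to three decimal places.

0.802%

EAR = (1 + 0.008/4)^4 − 1.
= 1.008024 − 1 = 0.802%.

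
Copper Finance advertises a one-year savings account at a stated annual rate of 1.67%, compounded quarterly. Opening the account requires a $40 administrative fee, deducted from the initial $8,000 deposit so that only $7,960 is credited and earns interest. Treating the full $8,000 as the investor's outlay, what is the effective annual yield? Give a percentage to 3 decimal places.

Value after one year: 7,960 × (1 + 0.0167/4)^4 = 7,960 × 1.016805 = $8,093.77.
Effective yield on the $8,000 outlay: 8,093.77 / 8,000 − 1 = 0.011721 = 1.172%.

1.172%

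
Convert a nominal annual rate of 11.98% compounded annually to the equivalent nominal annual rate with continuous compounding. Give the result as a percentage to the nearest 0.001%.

11.315%

Compounded annually, EAR = nominal = 0.119800.
Equivalent continuous rate: r = ln(1 + 0.119800) = 0.113150 = 11.315%.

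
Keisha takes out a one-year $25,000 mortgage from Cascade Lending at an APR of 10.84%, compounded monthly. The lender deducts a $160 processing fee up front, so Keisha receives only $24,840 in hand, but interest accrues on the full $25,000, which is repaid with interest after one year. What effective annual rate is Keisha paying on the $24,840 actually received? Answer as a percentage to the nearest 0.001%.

Amount owed after one year: 25,000 × (1 + 0.1084/12)^12 = 25,000 × 1.113951 = $27,848.78.
Effective rate on net proceeds: 27,848.78 / 24,840 − 1 = 0.121126 = 12.113%.

12.113%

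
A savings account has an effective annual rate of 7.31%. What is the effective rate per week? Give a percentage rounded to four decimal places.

The per-week rate i satisfies (1 + i)^52 = 1 + 0.0731.
i = 1.0731^(1/52) − 1 = 0.0013577 = 0.1358%.

0.1358%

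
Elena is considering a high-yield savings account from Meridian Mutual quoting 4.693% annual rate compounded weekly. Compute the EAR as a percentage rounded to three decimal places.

EAR = (1 + 0.04693/52)^52 − 1.
= (1 + 0.000902)^52 − 1 = 1.048026 − 1 = 4.803%.

4.803%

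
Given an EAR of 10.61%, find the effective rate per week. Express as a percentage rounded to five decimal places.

0.19411%

The per-week rate i satisfies (1 + i)^52 = 1 + 0.1061.
i = 1.1061^(1/52) − 1 = 0.0019411 = 0.19411%.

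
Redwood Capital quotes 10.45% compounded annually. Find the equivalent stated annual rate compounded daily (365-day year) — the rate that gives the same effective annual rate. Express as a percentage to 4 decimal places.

Compounded annually, EAR = nominal = 0.104500.
Solve (1 + r/365)^365 = 1.104500: r/365 = 1.104500^(1/365) − 1 = 0.000272, so r = 0.099406 = 9.9406%.

9.9406%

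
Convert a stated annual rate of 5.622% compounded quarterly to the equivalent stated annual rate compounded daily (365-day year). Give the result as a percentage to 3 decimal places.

EAR = (1 + 0.05622/4)^4 − 1 = 0.057416.
Solve (1 + r/365)^365 = 1.057416: r/365 = 1.057416^(1/365) − 1 = 0.000153, so r = 0.055833 = 5.583%.

5.583%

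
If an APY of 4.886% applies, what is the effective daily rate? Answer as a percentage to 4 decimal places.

The per-day rate i satisfies (1 + i)^365 = 1 + 0.04886.
i = 1.04886^(1/365) − 1 = 0.0001307 = 0.0131%.

0.0131%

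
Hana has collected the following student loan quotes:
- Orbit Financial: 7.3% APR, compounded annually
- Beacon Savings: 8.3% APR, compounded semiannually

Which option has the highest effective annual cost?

Beacon Savings

Orbit Financial: compounded annually, EAR = 7.300%
Beacon Savings: (1 + 0.083/2)^2 − 1 = 8.472%
The highest effective annual rate is Beacon Savings at 8.472%.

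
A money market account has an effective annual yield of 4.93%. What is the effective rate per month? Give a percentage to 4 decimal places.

The per-month rate i satisfies (1 + i)^12 = 1 + 0.0493.
i = 1.0493^(1/12) − 1 = 0.0040183 = 0.4018%.

0.4018%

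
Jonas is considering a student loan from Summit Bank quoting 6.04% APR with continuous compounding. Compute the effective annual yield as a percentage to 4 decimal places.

With continuous compounding, EAR = e^0.0604 − 1.
e^0.0604 = 1.062261, so EAR = 0.062261 = 6.2261%.

6.2261%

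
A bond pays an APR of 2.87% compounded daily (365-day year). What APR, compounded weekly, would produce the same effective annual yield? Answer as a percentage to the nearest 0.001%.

2.871%

EAR = (1 + 0.0287/365)^365 − 1 = 0.029115.
Solve (1 + r/52)^52 = 1.029115: r/52 = 1.029115^(1/52) − 1 = 0.000552, so r = 0.028707 = 2.871%.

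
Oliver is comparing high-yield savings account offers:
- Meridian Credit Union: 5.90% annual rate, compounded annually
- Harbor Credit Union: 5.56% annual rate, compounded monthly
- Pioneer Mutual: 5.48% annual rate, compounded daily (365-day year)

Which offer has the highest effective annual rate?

Meridian Credit Union

Meridian Credit Union: compounded annually, EAR = 5.900%
Harbor Credit Union: (1 + 0.0556/12)^12 − 1 = 5.704%
Pioneer Mutual: (1 + 0.0548/365)^365 − 1 = 5.632%
The highest effective annual rate is Meridian Credit Union at 5.900%.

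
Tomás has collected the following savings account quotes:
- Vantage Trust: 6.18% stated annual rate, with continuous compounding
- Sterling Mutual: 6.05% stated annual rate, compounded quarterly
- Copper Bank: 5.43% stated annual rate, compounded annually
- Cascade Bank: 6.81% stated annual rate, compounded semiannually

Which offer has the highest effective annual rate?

Vantage Trust: e^0.0618 − 1 = 6.375%
Sterling Mutual: (1 + 0.0605/4)^4 − 1 = 6.189%
Copper Bank: compounded annually, EAR = 5.430%
Cascade Bank: (1 + 0.0681/2)^2 − 1 = 6.926%
The highest effective annual rate is Cascade Bank at 6.926%.

Cascade Bank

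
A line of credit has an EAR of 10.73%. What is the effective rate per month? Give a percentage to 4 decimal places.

The per-month rate i satisfies (1 + i)^12 = 1 + 0.1073.
i = 1.1073^(1/12) − 1 = 0.0085299 = 0.8530%.

0.8530%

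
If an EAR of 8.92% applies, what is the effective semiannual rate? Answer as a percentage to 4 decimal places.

The per-half-year rate i satisfies (1 + i)^2 = 1 + 0.0892.
i = 1.0892^(1/2) − 1 = 0.0436475 = 4.3647%.

4.3647%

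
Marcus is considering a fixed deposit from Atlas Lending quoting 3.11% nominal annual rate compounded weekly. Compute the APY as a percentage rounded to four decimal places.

3.1579%

EAR = (1 + 0.0311/52)^52 − 1.
= 1.031579 − 1 = 3.1579%.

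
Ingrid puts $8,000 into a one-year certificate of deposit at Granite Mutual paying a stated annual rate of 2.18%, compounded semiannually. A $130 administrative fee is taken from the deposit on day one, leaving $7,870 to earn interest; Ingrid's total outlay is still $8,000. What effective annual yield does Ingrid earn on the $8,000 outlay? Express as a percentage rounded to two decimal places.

Value after one year: 7,870 × (1 + 0.0218/2)^2 = 7,870 × 1.021919 = $8,042.50.
Effective yield on the $8,000 outlay: 8,042.50 / 8,000 − 1 = 0.005313 = 0.53%.

0.53%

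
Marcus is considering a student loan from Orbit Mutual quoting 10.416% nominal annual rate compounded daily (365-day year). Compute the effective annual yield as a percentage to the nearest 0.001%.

EAR = (1 + 0.10416/365)^365 − 1.
= 1.109762 − 1 = 10.976%.

10.976%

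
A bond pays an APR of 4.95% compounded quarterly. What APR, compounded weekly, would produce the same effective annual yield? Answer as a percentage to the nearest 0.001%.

4.922%

EAR = (1 + 0.0495/4)^4 − 1 = 0.050426.
Solve (1 + r/52)^52 = 1.050426: r/52 = 1.050426^(1/52) − 1 = 0.000947, so r = 0.049220 = 4.922%.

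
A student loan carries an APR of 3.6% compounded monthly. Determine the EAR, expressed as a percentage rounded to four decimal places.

EAR = (1 + 0.036/12)^12 − 1.
= 1.036600 − 1 = 3.6600%.

3.6600%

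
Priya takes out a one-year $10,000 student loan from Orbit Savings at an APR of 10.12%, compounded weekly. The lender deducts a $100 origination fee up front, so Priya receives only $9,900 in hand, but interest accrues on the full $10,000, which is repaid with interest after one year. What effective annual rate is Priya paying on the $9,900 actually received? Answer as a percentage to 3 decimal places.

Amount owed after one year: 10,000 × (1 + 0.1012/52)^52 = 10,000 × 1.106389 = $11,063.89.
Effective rate on net proceeds: 11,063.89 / 9,900 − 1 = 0.117565 = 11.756%.

11.756%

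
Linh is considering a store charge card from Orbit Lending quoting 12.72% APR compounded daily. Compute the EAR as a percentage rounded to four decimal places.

13.5619%

EAR = (1 + 0.1272/365)^365 − 1.
= (1 + 0.000348)^365 − 1 = 1.135619 − 1 = 13.5619%.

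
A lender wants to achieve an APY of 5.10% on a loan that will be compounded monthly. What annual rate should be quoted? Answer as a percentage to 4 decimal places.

(1 + r/12)^12 − 1 = 0.0510, so 1 + r/12 = 1.0510^(1/12).
r/12 = 0.004154, so r = 0.049845 = 4.9845%.

4.9845%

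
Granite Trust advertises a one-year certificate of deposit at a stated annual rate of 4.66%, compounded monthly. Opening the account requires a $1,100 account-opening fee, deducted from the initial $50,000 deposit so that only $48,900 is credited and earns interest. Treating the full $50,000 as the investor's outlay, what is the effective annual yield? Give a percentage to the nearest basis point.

2.46%

Value after one year: 48,900 × (1 + 0.0466/12)^12 = 48,900 × 1.047608 = $51,228.05.
Effective yield on the $50,000 outlay: 51,228.05 / 50,000 − 1 = 0.024561 = 2.46%.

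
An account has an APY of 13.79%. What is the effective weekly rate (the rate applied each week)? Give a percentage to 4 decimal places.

0.2487%

The per-week rate i satisfies (1 + i)^52 = 1 + 0.1379.
i = 1.1379^(1/52) − 1 = 0.0024874 = 0.2487%.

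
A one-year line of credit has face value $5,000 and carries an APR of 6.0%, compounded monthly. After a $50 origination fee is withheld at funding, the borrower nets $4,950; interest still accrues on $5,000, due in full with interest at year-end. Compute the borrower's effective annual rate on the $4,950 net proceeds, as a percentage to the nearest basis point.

Amount owed after one year: 5,000 × (1 + 0.060/12)^12 = 5,000 × 1.061678 = $5,308.39.
Effective rate on net proceeds: 5,308.39 / 4,950 − 1 = 0.072402 = 7.24%.

7.24%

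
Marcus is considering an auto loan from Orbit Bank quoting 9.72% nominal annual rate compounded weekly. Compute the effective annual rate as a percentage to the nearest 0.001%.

10.198%

EAR = (1 + 0.0972/52)^52 − 1.
= (1 + 0.001869)^52 − 1 = 1.101981 − 1 = 10.198%.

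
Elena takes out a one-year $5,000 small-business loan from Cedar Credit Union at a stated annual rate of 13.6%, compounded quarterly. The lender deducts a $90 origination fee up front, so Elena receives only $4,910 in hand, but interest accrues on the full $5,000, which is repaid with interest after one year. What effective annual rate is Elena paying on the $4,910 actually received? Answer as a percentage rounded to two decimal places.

16.40%

Amount owed after one year: 5,000 × (1 + 0.136/4)^4 = 5,000 × 1.143095 = $5,715.47.
Effective rate on net proceeds: 5,715.47 / 4,910 − 1 = 0.164047 = 16.40%.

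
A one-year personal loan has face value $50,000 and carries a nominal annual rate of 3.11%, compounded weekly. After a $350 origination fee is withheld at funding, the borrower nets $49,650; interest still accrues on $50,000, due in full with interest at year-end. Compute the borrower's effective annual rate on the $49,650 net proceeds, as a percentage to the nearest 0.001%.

3.885%

Amount owed after one year: 50,000 × (1 + 0.0311/52)^52 = 50,000 × 1.031579 = $51,578.95.
Effective rate on net proceeds: 51,578.95 / 49,650 − 1 = 0.038851 = 3.885%.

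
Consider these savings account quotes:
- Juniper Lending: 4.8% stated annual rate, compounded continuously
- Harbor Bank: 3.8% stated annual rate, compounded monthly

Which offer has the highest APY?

Juniper Lending: e^0.048 − 1 = 4.917%
Harbor Bank: (1 + 0.038/12)^12 − 1 = 3.867%
The highest effective annual rate is Juniper Lending at 4.917%.

Juniper Lending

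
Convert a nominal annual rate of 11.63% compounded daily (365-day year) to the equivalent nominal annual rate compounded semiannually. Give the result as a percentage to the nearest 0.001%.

EAR = (1 + 0.1163/365)^365 − 1 = 0.123312.
Solve (1 + r/2)^2 = 1.123312: r/2 = 1.123312^(1/2) − 1 = 0.059864, so r = 0.119728 = 11.973%.

11.973%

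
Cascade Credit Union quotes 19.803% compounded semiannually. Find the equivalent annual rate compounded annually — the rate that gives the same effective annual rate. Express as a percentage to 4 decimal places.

20.7834%

EAR = (1 + 0.19803/2)^2 − 1 = 0.207834.
Compounded annually, the equivalent nominal rate is the EAR itself: 20.7834%.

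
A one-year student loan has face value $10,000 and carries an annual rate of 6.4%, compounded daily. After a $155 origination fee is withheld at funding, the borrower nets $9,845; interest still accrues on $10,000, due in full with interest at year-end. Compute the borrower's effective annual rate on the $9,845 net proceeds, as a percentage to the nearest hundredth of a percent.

Amount owed after one year: 10,000 × (1 + 0.064/365)^365 = 10,000 × 1.066086 = $10,660.86.
Effective rate on net proceeds: 10,660.86 / 9,845 − 1 = 0.082871 = 8.29%.

8.29%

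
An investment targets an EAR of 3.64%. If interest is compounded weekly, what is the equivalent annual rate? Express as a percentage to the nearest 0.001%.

3.577%

(1 + r/52)^52 − 1 = 0.0364, so 1 + r/52 = 1.0364^(1/52).
r/52 = 0.000688, so r = 0.035765 = 3.577%.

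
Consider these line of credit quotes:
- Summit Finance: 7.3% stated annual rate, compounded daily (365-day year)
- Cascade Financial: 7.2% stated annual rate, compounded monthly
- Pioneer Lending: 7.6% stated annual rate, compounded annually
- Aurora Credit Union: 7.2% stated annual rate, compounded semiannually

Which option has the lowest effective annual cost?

Aurora Credit Union

Summit Finance: (1 + 0.073/365)^365 − 1 = 7.572%
Cascade Financial: (1 + 0.072/12)^12 − 1 = 7.442%
Pioneer Lending: compounded annually, EAR = 7.600%
Aurora Credit Union: (1 + 0.072/2)^2 − 1 = 7.330%
The lowest effective annual rate is Aurora Credit Union at 7.330%.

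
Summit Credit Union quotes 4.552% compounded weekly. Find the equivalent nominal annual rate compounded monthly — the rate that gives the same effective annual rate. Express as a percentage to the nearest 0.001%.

EAR = (1 + 0.04552/52)^52 − 1 = 0.046551.
Solve (1 + r/12)^12 = 1.046551: r/12 = 1.046551^(1/12) − 1 = 0.003799, so r = 0.045586 = 4.559%.

4.559%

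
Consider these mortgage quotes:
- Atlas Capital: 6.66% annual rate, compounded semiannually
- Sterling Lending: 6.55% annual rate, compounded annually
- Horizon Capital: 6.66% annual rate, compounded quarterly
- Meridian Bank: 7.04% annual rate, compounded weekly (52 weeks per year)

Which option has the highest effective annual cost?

Meridian Bank

Atlas Capital: (1 + 0.0666/2)^2 − 1 = 6.771%
Sterling Lending: compounded annually, EAR = 6.550%
Horizon Capital: (1 + 0.0666/4)^4 − 1 = 6.828%
Meridian Bank: (1 + 0.0704/52)^52 − 1 = 7.289%
The highest effective annual rate is Meridian Bank at 7.289%.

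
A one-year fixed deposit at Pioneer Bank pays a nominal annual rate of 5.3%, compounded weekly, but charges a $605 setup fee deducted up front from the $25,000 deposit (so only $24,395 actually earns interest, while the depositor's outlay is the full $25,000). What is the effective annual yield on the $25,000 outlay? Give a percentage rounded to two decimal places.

Value after one year: 24,395 × (1 + 0.053/52)^52 = 24,395 × 1.054401 = $25,722.12.
Effective yield on the $25,000 outlay: 25,722.12 / 25,000 − 1 = 0.028885 = 2.89%.

2.89%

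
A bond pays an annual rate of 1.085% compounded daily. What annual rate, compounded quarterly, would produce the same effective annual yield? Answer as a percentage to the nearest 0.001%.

EAR = (1 + 0.01085/365)^365 − 1 = 0.010909.
Solve (1 + r/4)^4 = 1.010909: r/4 = 1.010909^(1/4) − 1 = 0.002716, so r = 0.010865 = 1.086%.

1.086%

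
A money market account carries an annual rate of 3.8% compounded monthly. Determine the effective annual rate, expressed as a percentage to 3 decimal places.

3.867%

EAR = (1 + 0.038/12)^12 − 1.
= (1 + 0.003167)^12 − 1 = 1.038669 − 1 = 3.867%.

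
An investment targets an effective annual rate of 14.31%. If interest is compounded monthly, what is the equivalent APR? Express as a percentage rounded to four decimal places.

13.4492%

(1 + r/12)^12 − 1 = 0.1431, so 1 + r/12 = 1.1431^(1/12).
r/12 = 0.011208, so r = 0.134492 = 13.4492%.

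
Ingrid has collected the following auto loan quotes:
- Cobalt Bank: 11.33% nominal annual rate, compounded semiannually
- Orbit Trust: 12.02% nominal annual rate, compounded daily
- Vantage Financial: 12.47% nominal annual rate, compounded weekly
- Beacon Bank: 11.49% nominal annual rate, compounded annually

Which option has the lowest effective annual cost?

Beacon Bank

Cobalt Bank: (1 + 0.1133/2)^2 − 1 = 11.651%
Orbit Trust: (1 + 0.1202/365)^365 − 1 = 12.770%
Vantage Financial: (1 + 0.1247/52)^52 − 1 = 13.264%
Beacon Bank: compounded annually, EAR = 11.490%
The lowest effective annual rate is Beacon Bank at 11.490%.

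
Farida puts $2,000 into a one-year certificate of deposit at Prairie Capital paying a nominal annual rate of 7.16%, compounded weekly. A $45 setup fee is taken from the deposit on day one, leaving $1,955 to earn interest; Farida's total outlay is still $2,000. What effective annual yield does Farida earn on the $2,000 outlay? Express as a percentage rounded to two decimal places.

5.00%

Value after one year: 1,955 × (1 + 0.0716/52)^52 = 1,955 × 1.074173 = $2,100.01.
Effective yield on the $2,000 outlay: 2,100.01 / 2,000 − 1 = 0.050004 = 5.00%.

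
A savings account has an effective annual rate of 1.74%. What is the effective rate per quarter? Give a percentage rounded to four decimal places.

The per-quarter rate i satisfies (1 + i)^4 = 1 + 0.0174.
i = 1.0174^(1/4) − 1 = 0.0043219 = 0.4322%.

0.4322%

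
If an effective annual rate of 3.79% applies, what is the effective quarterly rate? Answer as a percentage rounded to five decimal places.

The per-quarter rate i satisfies (1 + i)^4 = 1 + 0.0379.
i = 1.0379^(1/4) − 1 = 0.0093432 = 0.93432%.

0.93432%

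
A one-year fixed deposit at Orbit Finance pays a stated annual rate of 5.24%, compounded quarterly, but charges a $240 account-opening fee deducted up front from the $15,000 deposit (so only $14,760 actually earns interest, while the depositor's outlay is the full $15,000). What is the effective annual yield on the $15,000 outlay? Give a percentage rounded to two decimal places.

Value after one year: 14,760 × (1 + 0.0524/4)^4 = 14,760 × 1.053439 = $15,548.75.
Effective yield on the $15,000 outlay: 15,548.75 / 15,000 − 1 = 0.036584 = 3.66%.

3.66%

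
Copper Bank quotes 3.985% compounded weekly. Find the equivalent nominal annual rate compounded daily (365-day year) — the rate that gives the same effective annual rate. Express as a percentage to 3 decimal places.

EAR = (1 + 0.03985/52)^52 − 1 = 0.040639.
Solve (1 + r/365)^365 = 1.040639: r/365 = 1.040639^(1/365) − 1 = 0.000109, so r = 0.039837 = 3.984%.

3.984%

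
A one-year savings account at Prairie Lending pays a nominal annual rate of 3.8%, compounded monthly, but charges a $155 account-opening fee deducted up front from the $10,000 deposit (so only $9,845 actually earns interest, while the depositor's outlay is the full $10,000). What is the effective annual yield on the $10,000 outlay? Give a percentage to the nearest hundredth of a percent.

2.26%

Value after one year: 9,845 × (1 + 0.038/12)^12 = 9,845 × 1.038669 = $10,225.70.
Effective yield on the $10,000 outlay: 10,225.70 / 10,000 − 1 = 0.022570 = 2.26%.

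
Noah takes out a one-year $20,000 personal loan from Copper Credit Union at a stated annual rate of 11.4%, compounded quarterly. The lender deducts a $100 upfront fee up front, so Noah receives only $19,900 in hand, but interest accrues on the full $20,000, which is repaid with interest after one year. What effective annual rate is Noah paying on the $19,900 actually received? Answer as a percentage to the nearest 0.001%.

Amount owed after one year: 20,000 × (1 + 0.114/4)^4 = 20,000 × 1.118967 = $22,379.34.
Effective rate on net proceeds: 22,379.34 / 19,900 − 1 = 0.124590 = 12.459%.

12.459%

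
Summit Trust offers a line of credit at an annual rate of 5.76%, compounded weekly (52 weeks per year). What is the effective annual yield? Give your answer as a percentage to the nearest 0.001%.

EAR = (1 + 0.0576/52)^52 − 1.
= (1 + 0.001108)^52 − 1 = 1.059257 − 1 = 5.926%.

5.926%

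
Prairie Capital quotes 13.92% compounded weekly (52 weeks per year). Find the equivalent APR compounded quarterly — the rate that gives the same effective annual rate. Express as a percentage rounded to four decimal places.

EAR = (1 + 0.1392/52)^52 − 1 = 0.149140.
Solve (1 + r/4)^4 = 1.149140: r/4 = 1.149140^(1/4) − 1 = 0.035364, so r = 0.141458 = 14.1458%.

14.1458%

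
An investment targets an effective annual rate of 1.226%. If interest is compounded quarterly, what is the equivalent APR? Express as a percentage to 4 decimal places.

1.2204%

(1 + r/4)^4 − 1 = 0.01226, so 1 + r/4 = 1.01226^(1/4).
r/4 = 0.003051, so r = 0.012204 = 1.2204%.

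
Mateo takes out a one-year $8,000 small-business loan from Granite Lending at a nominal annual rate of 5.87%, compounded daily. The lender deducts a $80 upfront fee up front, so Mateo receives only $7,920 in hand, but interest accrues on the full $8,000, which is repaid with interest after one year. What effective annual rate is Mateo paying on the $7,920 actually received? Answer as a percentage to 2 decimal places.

7.12%

Amount owed after one year: 8,000 × (1 + 0.0587/365)^365 = 8,000 × 1.060452 = $8,483.62.
Effective rate on net proceeds: 8,483.62 / 7,920 − 1 = 0.071164 = 7.12%.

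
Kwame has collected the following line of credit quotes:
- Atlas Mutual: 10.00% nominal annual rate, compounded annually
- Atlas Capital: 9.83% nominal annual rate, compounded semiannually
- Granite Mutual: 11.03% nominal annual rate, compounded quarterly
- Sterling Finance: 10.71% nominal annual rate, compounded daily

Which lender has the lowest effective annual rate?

Atlas Mutual: compounded annually, EAR = 10.000%
Atlas Capital: (1 + 0.0983/2)^2 − 1 = 10.072%
Granite Mutual: (1 + 0.1103/4)^4 − 1 = 11.495%
Sterling Finance: (1 + 0.1071/365)^365 − 1 = 11.303%
The lowest effective annual rate is Atlas Mutual at 10.000%.

Atlas Mutual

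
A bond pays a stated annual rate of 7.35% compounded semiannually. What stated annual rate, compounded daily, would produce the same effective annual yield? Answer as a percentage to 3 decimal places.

7.219%

EAR = (1 + 0.0735/2)^2 − 1 = 0.074851.
Solve (1 + r/365)^365 = 1.074851: r/365 = 1.074851^(1/365) − 1 = 0.000198, so r = 0.072189 = 7.219%.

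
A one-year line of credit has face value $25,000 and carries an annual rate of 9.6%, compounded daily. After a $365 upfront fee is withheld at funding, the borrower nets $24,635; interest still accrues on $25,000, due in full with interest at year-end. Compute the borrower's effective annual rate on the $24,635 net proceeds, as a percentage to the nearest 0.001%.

11.705%

Amount owed after one year: 25,000 × (1 + 0.096/365)^365 = 25,000 × 1.100745 = $27,518.63.
Effective rate on net proceeds: 27,518.63 / 24,635 − 1 = 0.117054 = 11.705%.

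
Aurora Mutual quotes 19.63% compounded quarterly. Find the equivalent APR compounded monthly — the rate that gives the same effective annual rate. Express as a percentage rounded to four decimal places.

EAR = (1 + 0.1963/4)^4 − 1 = 0.211229.
Solve (1 + r/12)^12 = 1.211229: r/12 = 1.211229^(1/12) − 1 = 0.016098, so r = 0.193174 = 19.3174%.

19.3174%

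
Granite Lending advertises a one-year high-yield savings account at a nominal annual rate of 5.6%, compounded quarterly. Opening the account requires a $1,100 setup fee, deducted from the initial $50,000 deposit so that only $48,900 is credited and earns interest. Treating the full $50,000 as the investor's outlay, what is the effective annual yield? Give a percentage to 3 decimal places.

Value after one year: 48,900 × (1 + 0.056/4)^4 = 48,900 × 1.057187 = $51,696.45.
Effective yield on the $50,000 outlay: 51,696.45 / 50,000 − 1 = 0.033929 = 3.393%.

3.393%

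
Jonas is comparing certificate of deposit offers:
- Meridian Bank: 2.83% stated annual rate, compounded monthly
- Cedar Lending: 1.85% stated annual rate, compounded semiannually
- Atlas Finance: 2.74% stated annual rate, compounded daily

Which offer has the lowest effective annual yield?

Cedar Lending

Meridian Bank: (1 + 0.0283/12)^12 − 1 = 2.867%
Cedar Lending: (1 + 0.0185/2)^2 − 1 = 1.859%
Atlas Finance: (1 + 0.0274/365)^365 − 1 = 2.778%
The lowest effective annual rate is Cedar Lending at 1.859%.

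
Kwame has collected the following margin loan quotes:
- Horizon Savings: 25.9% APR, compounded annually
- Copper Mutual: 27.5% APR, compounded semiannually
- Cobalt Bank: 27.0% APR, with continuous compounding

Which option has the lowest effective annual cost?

Horizon Savings: compounded annually, EAR = 25.900%
Copper Mutual: (1 + 0.275/2)^2 − 1 = 29.391%
Cobalt Bank: e^0.270 − 1 = 30.996%
The lowest effective annual rate is Horizon Savings at 25.900%.

Horizon Savings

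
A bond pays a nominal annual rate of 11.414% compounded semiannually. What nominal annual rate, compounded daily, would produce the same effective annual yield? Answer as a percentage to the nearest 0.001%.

EAR = (1 + 0.11414/2)^2 − 1 = 0.117397.
Solve (1 + r/365)^365 = 1.117397: r/365 = 1.117397^(1/365) − 1 = 0.000304, so r = 0.111019 = 11.102%.

11.102%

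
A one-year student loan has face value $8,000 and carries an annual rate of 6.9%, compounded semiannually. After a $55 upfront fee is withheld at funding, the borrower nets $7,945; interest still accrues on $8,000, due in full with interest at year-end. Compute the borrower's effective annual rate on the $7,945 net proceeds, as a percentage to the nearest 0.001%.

7.760%

Amount owed after one year: 8,000 × (1 + 0.069/2)^2 = 8,000 × 1.070190 = $8,561.52.
Effective rate on net proceeds: 8,561.52 / 7,945 − 1 = 0.077599 = 7.760%.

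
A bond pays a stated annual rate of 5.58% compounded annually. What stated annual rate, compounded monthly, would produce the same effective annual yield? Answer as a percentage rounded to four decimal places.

5.4422%

Compounded annually, EAR = nominal = 0.055800.
Solve (1 + r/12)^12 = 1.055800: r/12 = 1.055800^(1/12) − 1 = 0.004535, so r = 0.054422 = 5.4422%.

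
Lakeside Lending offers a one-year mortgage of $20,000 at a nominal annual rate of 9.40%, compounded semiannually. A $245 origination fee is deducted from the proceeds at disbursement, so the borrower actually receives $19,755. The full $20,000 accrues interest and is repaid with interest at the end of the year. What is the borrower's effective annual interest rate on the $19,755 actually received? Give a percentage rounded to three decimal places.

10.980%

Amount owed after one year: 20,000 × (1 + 0.0940/2)^2 = 20,000 × 1.096209 = $21,924.18.
Effective rate on net proceeds: 21,924.18 / 19,755 − 1 = 0.109804 = 10.980%.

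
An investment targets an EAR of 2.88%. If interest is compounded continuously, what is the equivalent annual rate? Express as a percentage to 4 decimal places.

Continuous: nominal r satisfies e^r − 1 = 0.0288.
r = ln(1 + 0.0288) = ln(1.0288) = 0.028393 = 2.8393%.

2.8393%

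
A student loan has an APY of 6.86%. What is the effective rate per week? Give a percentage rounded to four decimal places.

The per-week rate i satisfies (1 + i)^52 = 1 + 0.0686.
i = 1.0686^(1/52) − 1 = 0.0012768 = 0.1277%.

0.1277%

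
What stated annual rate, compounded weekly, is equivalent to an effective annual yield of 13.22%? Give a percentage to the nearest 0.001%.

(1 + r/52)^52 − 1 = 0.1322, so 1 + r/52 = 1.1322^(1/52).
r/52 = 0.002391, so r = 0.124311 = 12.431%.

12.431%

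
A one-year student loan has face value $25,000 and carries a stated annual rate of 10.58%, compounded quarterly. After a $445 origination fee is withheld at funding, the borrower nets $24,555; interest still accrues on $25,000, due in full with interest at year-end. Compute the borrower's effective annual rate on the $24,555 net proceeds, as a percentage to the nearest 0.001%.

13.019%

Amount owed after one year: 25,000 × (1 + 0.1058/4)^4 = 25,000 × 1.110072 = $27,751.80.
Effective rate on net proceeds: 27,751.80 / 24,555 − 1 = 0.130189 = 13.019%.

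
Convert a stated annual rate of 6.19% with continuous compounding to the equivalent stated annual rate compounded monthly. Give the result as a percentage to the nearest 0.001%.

EAR under continuous compounding: e^0.0619 − 1 = 0.063856.
Solve (1 + r/12)^12 = 1.063856: r/12 = 1.063856^(1/12) − 1 = 0.005172, so r = 0.062060 = 6.206%.

6.206%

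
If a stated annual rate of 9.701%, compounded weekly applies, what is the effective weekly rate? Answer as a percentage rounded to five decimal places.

With a nominal annual rate compounded weekly, the periodic rate is the nominal rate divided by 52.
i = 0.09701 / 52 = 0.0018656 = 0.18656%.

0.18656%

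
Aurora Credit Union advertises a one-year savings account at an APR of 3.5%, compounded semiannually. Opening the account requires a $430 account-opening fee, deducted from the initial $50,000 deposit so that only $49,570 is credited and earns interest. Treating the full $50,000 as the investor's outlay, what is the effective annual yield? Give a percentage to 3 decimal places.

2.640%

Value after one year: 49,570 × (1 + 0.035/2)^2 = 49,570 × 1.035306 = $51,320.13.
Effective yield on the $50,000 outlay: 51,320.13 / 50,000 − 1 = 0.026403 = 2.640%.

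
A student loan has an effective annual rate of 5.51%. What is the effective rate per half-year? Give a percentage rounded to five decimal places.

2.71806%

The per-half-year rate i satisfies (1 + i)^2 = 1 + 0.0551.
i = 1.0551^(1/2) − 1 = 0.0271806 = 2.71806%.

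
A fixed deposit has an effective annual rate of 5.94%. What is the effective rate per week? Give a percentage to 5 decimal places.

0.11103%

The per-week rate i satisfies (1 + i)^52 = 1 + 0.0594.
i = 1.0594^(1/52) − 1 = 0.0011103 = 0.11103%.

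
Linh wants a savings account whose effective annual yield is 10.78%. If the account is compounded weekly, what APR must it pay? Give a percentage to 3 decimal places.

10.248%

(1 + r/52)^52 − 1 = 0.1078, so 1 + r/52 = 1.1078^(1/52).
r/52 = 0.001971, so r = 0.102477 = 10.248%.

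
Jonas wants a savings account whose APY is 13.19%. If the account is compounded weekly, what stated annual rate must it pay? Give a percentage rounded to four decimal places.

(1 + r/52)^52 − 1 = 0.1319, so 1 + r/52 = 1.1319^(1/52).
r/52 = 0.002385, so r = 0.124045 = 12.4045%.

12.4045%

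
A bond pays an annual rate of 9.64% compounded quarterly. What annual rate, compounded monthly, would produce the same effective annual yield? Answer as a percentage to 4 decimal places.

9.5636%

EAR = (1 + 0.0964/4)^4 − 1 = 0.099941.
Solve (1 + r/12)^12 = 1.099941: r/12 = 1.099941^(1/12) − 1 = 0.007970, so r = 0.095636 = 9.5636%.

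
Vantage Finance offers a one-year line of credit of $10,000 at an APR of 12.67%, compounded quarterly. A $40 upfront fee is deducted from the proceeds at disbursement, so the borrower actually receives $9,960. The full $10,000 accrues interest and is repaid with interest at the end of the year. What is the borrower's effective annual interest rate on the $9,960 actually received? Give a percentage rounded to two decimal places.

Amount owed after one year: 10,000 × (1 + 0.1267/4)^4 = 10,000 × 1.132848 = $11,328.48.
Effective rate on net proceeds: 11,328.48 / 9,960 − 1 = 0.137398 = 13.74%.

13.74%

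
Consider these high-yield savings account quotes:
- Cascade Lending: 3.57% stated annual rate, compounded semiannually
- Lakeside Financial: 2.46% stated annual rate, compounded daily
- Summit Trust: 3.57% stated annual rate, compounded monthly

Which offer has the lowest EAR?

Lakeside Financial

Cascade Lending: (1 + 0.0357/2)^2 − 1 = 3.602%
Lakeside Financial: (1 + 0.0246/365)^365 − 1 = 2.490%
Summit Trust: (1 + 0.0357/12)^12 − 1 = 3.629%
The lowest effective annual rate is Lakeside Financial at 2.490%.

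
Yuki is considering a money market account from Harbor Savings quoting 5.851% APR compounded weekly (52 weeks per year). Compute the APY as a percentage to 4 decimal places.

EAR = (1 + 0.05851/52)^52 − 1.
= 1.060221 − 1 = 6.0221%.

6.0221%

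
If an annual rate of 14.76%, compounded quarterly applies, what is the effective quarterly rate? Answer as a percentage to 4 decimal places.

With a nominal annual rate compounded quarterly, the periodic rate is the nominal rate divided by 4.
i = 0.1476 / 4 = 0.0369000 = 3.6900%.

3.6900%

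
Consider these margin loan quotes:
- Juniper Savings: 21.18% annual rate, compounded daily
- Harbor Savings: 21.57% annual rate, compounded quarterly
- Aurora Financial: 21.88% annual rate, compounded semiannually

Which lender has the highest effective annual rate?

Juniper Savings

Juniper Savings: (1 + 0.2118/365)^365 − 1 = 23.582%
Harbor Savings: (1 + 0.2157/4)^4 − 1 = 23.378%
Aurora Financial: (1 + 0.2188/2)^2 − 1 = 23.077%
The highest effective annual rate is Juniper Savings at 23.582%.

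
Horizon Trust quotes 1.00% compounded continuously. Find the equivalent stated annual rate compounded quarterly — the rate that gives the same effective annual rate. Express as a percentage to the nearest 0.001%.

1.001%

EAR under continuous compounding: e^0.0100 − 1 = 0.010050.
Solve (1 + r/4)^4 = 1.010050: r/4 = 1.010050^(1/4) − 1 = 0.002503, so r = 0.010013 = 1.001%.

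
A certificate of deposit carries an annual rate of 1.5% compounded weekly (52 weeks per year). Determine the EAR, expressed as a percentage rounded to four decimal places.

1.5111%

EAR = (1 + 0.015/52)^52 − 1.
= 1.015111 − 1 = 1.5111%.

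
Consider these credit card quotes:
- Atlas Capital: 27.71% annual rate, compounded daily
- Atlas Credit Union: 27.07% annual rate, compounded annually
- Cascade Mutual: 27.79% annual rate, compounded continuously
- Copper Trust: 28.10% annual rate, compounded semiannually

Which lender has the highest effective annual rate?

Atlas Capital: (1 + 0.2771/365)^365 − 1 = 31.916%
Atlas Credit Union: compounded annually, EAR = 27.070%
Cascade Mutual: e^0.2779 − 1 = 32.035%
Copper Trust: (1 + 0.2810/2)^2 − 1 = 30.074%
The highest effective annual rate is Cascade Mutual at 32.035%.

Cascade Mutual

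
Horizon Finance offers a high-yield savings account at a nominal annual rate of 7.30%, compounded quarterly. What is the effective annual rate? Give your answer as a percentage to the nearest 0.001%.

EAR = (1 + 0.0730/4)^4 − 1.
= (1 + 0.018250)^4 − 1 = 1.075023 − 1 = 7.502%.

7.502%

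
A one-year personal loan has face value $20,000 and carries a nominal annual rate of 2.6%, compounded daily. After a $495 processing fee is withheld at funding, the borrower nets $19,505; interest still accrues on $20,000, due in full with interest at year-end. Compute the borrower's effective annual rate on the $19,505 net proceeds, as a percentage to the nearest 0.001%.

5.239%

Amount owed after one year: 20,000 × (1 + 0.026/365)^365 = 20,000 × 1.026340 = $20,526.80.
Effective rate on net proceeds: 20,526.80 / 19,505 − 1 = 0.052387 = 5.239%.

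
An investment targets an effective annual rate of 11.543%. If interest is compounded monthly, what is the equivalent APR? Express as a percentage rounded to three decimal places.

10.974%

(1 + r/12)^12 − 1 = 0.11543, so 1 + r/12 = 1.11543^(1/12).
r/12 = 0.009145, so r = 0.109739 = 10.974%.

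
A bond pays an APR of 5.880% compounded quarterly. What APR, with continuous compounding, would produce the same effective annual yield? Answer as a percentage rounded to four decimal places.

EAR = (1 + 0.05880/4)^4 − 1 = 0.060109.
Equivalent continuous rate: r = ln(1 + 0.060109) = 0.058372 = 5.8372%.

5.8372%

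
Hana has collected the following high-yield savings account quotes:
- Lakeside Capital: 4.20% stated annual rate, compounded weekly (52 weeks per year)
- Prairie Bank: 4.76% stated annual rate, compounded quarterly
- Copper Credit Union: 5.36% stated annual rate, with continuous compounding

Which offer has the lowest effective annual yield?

Lakeside Capital

Lakeside Capital: (1 + 0.0420/52)^52 − 1 = 4.288%
Prairie Bank: (1 + 0.0476/4)^4 − 1 = 4.846%
Copper Credit Union: e^0.0536 − 1 = 5.506%
The lowest effective annual rate is Lakeside Capital at 4.288%.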